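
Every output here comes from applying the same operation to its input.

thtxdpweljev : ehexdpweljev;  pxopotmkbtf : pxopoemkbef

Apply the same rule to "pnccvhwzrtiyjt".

pnccvhwzreiyje

What's happening: replace every "t" with "e".
Doing the same to "pnccvhwzrtiyjt": "pnccvhwzreiyje".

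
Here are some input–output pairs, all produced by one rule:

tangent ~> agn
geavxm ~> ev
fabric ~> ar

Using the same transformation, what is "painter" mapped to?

The pattern: delete the last character, then keep every other character starting from the second (positions 2nd, 4th, 6th, ...).
On "painter": the first step gives "painte", and the second then gives "ane".

ane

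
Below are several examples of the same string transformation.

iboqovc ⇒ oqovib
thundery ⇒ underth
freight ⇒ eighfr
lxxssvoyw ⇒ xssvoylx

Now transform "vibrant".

What's happening: delete the last character, then move the first 2 characters to the end (rotate left by 2).
Working it through for "vibrant": intermediate "vibran", final "branvi".

branvi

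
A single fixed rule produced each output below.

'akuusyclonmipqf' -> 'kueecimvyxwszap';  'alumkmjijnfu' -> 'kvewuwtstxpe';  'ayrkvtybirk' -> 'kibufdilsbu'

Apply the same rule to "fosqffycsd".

What's happening: shift every letter 10 places forward in the alphabet (wrapping around).
Doing the same to "fosqffycsd": "pycappimcn".

pycappimcn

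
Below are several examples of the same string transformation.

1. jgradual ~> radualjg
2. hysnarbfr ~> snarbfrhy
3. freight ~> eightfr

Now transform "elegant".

egantel

The transformation: move the first 2 characters to the end (rotate left by 2).
So "elegant" becomes "egantel".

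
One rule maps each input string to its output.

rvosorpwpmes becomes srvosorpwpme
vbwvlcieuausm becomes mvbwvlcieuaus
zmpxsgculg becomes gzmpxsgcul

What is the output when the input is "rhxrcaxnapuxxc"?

Rule — move the last character to the front.
Doing the same to "rhxrcaxnapuxxc": "crhxrcaxnapuxx".

crhxrcaxnapuxx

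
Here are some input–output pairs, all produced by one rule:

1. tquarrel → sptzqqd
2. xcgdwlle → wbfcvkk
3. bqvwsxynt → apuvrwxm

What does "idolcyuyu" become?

hcnkbxtx

The transformation: shift every letter 1 place backward in the alphabet (wrapping around), then delete the last character.
For "idolcyuyu" the result is "hcnkbxtx".
(Check on "xcgdwlle": → "wbfcvkkd" → "wbfcvkk" ✓)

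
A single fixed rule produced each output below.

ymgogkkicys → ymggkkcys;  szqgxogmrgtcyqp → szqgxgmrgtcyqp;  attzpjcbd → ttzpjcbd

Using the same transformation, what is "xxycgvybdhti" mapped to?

xxycgvybdht

The pattern: remove every vowel.
Applying that to "xxycgvybdhti" gives "xxycgvybdht".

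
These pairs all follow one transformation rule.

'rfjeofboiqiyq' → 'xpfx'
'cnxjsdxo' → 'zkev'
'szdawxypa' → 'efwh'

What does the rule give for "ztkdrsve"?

yzcl

Looking at the pairs, the operation is to shift every letter 7 places forward in the alphabet (wrapping around), then keep only the last 4 characters.
"ztkdrsve" → "garkyzcl" → "yzcl".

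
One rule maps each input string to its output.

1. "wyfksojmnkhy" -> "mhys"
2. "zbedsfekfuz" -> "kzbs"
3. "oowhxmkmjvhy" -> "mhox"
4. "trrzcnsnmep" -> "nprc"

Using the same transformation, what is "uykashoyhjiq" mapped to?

The pattern: keep one character in every 3, starting at position 2 (positions 2nd, 5th, 8th, ...), then move the last 2 characters to the front (rotate right by 2).
"uykashoyhjiq" → "ysyi" → "yiys".

yiys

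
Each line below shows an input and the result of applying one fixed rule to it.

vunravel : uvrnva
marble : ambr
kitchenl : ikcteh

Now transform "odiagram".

The transformation: delete the last 2 characters, then swap each adjacent pair of characters (1↔2, 3↔4, ...).
On "odiagram": the first step gives "odiagr", and the second then gives "doairg".
(Check on "marble": → "marb" → "ambr" ✓)

doairg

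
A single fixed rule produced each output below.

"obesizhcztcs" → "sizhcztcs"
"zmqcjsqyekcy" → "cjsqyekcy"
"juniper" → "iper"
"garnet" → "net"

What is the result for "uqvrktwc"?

Each output is the input with this applied: delete the first 3 characters.
So "uqvrktwc" becomes "rktwc".

rktwc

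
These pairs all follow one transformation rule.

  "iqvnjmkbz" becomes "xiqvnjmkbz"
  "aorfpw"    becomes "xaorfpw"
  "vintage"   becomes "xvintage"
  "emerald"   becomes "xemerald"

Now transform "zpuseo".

The transformation: prepend "x".
So "zpuseo" becomes "xzpuseo".

xzpuseo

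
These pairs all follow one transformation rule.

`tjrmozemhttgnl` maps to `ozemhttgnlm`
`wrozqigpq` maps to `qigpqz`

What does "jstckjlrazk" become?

kjlrazkc

Looking at the pairs, the operation is to delete the first 3 characters, then move the first character to the end.
"jstckjlrazk" → "ckjlrazk" → "kjlrazkc".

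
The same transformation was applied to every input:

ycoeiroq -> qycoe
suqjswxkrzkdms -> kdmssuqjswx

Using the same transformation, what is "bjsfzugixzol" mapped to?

zolbjsfzu

In each case the input is transformed by: swap the front and back halves of the string, then delete the first 3 characters.
Applying both steps to "bjsfzugixzol": "gixzolbjsfzu", then "zolbjsfzu".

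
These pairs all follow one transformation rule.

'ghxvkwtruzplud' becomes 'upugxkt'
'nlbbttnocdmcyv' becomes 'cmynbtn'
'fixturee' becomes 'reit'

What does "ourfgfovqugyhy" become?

qghorgo

In each case the input is transformed by: swap the front and back halves of the string, then keep every other character starting from the second (positions 2nd, 4th, 6th, ...).
On "ourfgfovqugyhy" that produces "qghorgo".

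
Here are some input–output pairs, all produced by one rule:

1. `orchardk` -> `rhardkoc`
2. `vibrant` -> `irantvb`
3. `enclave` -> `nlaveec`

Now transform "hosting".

The transformation: move the first 2 characters to the end (rotate left by 2), then swap the first and last characters.
On "hosting": the first step gives "stingho", and the second then gives "otinghs".
(Check on "enclave": → "claveen" → "nlaveec" ✓)

otinghs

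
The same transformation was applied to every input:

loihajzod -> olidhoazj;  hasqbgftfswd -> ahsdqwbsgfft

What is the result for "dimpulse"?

Rule — move the first character to the end, then take characters alternately from the front and the back (1st, last, 2nd, 2nd-last, ...).
"dimpulse" → "impulsed" → "idmepsul".
(Check on "hasqbgftfswd": → "asqbgftfswdh" → "ahsdqwbsgfft" ✓)

idmepsul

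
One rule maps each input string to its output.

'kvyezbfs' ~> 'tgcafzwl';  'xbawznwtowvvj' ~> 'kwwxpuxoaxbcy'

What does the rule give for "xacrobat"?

Each output is the input with this applied: reverse the string, then shift every letter 1 place forward in the alphabet (wrapping around).
"xacrobat" → "taborcax" → "ubcpsdby".
(Check on "kvyezbfs": → "sfbzeyvk" → "tgcafzwl" ✓)

ubcpsdby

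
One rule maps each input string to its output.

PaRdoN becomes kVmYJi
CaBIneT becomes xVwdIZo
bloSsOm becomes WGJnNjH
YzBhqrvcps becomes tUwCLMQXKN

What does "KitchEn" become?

fDOXCzI

Looking at the pairs, the operation is to shift every letter 5 places backward in the alphabet (wrapping around), then flip the case of every letter.
Applying both steps to "KitchEn": "FdoxcZi", then "fDOXCzI".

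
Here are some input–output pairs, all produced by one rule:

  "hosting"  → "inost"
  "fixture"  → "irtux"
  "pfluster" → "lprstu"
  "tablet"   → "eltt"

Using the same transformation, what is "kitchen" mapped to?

hiknt

The transformation: sort the characters into alphabetical order, then delete the first 2 characters.
On "kitchen": the first step gives "cehiknt", and the second then gives "hiknt".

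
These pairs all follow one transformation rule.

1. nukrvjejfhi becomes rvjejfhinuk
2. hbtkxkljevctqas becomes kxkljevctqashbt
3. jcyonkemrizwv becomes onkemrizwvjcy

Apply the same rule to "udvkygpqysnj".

kygpqysnjudv

Each output is the input with this applied: move the first 3 characters to the end (rotate left by 3).
Doing the same to "udvkygpqysnj": "kygpqysnjudv".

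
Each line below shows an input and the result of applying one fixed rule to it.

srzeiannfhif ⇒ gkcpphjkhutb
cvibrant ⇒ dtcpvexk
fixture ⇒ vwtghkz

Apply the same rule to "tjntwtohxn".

vyvqjzpvlp

What's happening: shift every letter 2 places forward in the alphabet (wrapping around), then move the first 3 characters to the end (rotate left by 3).
For "tjntwtohxn", step one produces "vlpvyvqjzp"; step two turns that into "vyvqjzpvlp".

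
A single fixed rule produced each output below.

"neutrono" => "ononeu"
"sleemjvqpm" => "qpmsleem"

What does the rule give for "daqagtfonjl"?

Rule — move the last 3 characters to the front (rotate right by 3), then delete the last 2 characters.
Applying both steps to "daqagtfonjl": "njldaqagtfo", then "njldaqagt".
(Check on "sleemjvqpm": → "qpmsleemjv" → "qpmsleem" ✓)

njldaqagt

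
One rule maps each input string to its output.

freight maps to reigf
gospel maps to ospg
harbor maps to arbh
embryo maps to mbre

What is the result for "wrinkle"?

Rule — delete the last 2 characters, then move the first character to the end.
On "wrinkle": the first step gives "wrink", and the second then gives "rinkw".

rinkw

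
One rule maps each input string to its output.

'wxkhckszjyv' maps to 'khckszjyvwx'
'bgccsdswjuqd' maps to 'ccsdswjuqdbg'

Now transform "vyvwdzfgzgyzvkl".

Each output is the input with this applied: move the first 2 characters to the end (rotate left by 2).
So "vyvwdzfgzgyzvkl" becomes "vwdzfgzgyzvklvy".

vwdzfgzgyzvklvy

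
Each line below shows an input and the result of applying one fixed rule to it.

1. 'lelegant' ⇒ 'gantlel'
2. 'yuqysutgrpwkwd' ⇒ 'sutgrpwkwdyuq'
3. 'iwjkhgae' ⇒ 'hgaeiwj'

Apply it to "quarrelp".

relpqua

The rule is to move the first 3 characters to the end (rotate left by 3), then delete the first character.
Starting from "quarrelp": after the first operation, "rrelpqua"; after the second, "relpqua".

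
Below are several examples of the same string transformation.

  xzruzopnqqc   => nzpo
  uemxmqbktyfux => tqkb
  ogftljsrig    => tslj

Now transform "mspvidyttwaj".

itdy

Rule — take characters alternately from the front and the back (1st, last, 2nd, 2nd-last, ...), then keep only the last 4 characters.
Starting from "mspvidyttwaj": after the first operation, "mjsapwvtitdy"; after the second, "itdy".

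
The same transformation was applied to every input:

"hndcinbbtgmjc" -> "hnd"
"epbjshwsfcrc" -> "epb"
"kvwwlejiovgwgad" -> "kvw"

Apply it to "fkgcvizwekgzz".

fkg

Each output is the input with this applied: keep only the first 3 characters.
Doing the same to "fkgcvizwekgzz": "fkg".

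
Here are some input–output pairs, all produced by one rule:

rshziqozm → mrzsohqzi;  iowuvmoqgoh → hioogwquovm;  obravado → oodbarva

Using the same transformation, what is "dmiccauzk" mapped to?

kdzmuiacc

In each case the input is transformed by: reverse the string, then take characters alternately from the front and the back (1st, last, 2nd, 2nd-last, ...).
Applying that to "dmiccauzk" gives "kdzmuiacc".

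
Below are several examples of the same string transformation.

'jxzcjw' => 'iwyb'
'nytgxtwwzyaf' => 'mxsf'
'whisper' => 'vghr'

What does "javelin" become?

izud

The rule is to shift every letter 1 place backward in the alphabet (wrapping around), then keep only the first 4 characters.
On "javelin": the first step gives "izudkhm", and the second then gives "izud".
(Check on "nytgxtwwzyaf": → "mxsfwsvvyxze" → "mxsf" ✓)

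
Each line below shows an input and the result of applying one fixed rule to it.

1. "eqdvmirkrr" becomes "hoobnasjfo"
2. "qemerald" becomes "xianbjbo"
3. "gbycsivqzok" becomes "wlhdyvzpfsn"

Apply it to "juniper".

The pattern: move the last 3 characters to the front (rotate right by 3), then shift every letter 3 places backward in the alphabet (wrapping around).
Starting from "juniper": after the first operation, "perjuni"; after the second, "mbogrkf".

mbogrkf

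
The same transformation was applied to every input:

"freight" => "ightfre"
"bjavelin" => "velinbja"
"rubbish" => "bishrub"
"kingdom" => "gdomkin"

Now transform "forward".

wardfor

The transformation: move the first 3 characters to the end (rotate left by 3).
Applying that to "forward" gives "wardfor".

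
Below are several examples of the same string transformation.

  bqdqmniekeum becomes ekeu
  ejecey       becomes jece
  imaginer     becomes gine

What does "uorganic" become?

What's happening: move the last character to the front, then keep only the last 4 characters.
So "uorganic" becomes "gani".

gani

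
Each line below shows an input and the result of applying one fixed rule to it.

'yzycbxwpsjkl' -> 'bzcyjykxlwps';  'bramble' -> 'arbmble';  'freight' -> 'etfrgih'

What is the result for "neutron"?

Each output is the input with this applied: sort the characters into alphabetical order, then take characters alternately from the front and the back (1st, last, 2nd, 2nd-last, ...).
For "neutron", step one produces "ennortu"; step two turns that into "euntnro".

euntnro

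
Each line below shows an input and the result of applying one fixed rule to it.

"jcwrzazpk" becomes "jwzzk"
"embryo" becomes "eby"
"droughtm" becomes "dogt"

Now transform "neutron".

nurn

The rule is to keep every other character starting from the first (positions 1st, 3rd, 5th, ...).
Applying that to "neutron" gives "nurn".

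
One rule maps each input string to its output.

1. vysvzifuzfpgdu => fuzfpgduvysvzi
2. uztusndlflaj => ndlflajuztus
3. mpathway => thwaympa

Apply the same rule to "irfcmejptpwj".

Looking at the pairs, the operation is to swap the front and back halves of the string, then move the last character to the front.
Applying both steps to "irfcmejptpwj": "jptpwjirfcme", then "ejptpwjirfcm".

ejptpwjirfcm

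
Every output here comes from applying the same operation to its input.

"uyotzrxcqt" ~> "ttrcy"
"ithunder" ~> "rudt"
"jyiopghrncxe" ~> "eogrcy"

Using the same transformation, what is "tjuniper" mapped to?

rnpj

What's happening: keep every other character starting from the second (positions 2nd, 4th, 6th, ...), then swap the first and last characters.
Working it through for "tjuniper": intermediate "jnpr", final "rnpj".
(Check on "uyotzrxcqt": → "ytrct" → "ttrcy" ✓)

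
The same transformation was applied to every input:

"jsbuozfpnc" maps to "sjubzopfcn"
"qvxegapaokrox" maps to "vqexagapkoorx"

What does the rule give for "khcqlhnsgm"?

Rule — swap each adjacent pair of characters (1↔2, 3↔4, ...).
On "khcqlhnsgm" that produces "hkqchlsnmg".

hkqchlsnmg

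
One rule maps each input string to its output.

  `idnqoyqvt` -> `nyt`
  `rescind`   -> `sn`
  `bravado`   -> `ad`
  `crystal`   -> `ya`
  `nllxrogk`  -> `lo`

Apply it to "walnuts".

lt

The pattern: keep one character in every 3, starting at position 3 (positions 3rd, 6th, 9th, ...).
So "walnuts" becomes "lt".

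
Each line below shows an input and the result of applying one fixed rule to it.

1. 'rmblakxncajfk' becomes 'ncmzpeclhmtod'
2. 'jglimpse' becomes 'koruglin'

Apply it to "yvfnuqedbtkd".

pwsgfdvmfaxh

Each output is the input with this applied: move the first 3 characters to the end (rotate left by 3), then shift every letter 2 places forward in the alphabet (wrapping around).
Applying both steps to "yvfnuqedbtkd": "nuqedbtkdyvf", then "pwsgfdvmfaxh".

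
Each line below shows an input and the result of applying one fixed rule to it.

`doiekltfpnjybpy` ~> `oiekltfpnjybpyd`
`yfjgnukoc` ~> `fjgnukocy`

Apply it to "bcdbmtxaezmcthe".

What's happening: move the first character to the end.
"bcdbmtxaezmcthe" → "cdbmtxaezmctheb".

cdbmtxaezmctheb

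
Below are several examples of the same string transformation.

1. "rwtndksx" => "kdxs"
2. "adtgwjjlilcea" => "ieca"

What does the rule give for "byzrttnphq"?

Looking at the pairs, the operation is to swap each adjacent pair of characters (1↔2, 3↔4, ...), then keep only the last 4 characters.
Working it through for "byzrttnphq": intermediate "ybrzttpnqh", final "pnqh".

pnqh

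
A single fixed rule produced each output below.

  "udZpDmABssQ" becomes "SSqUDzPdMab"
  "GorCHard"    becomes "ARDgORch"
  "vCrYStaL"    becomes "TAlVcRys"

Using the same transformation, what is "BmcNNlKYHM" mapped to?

yhmbMCnnLk

Each output is the input with this applied: flip the case of every letter, then move the last 3 characters to the front (rotate right by 3).
"BmcNNlKYHM" → "bMCnnLkyhm" → "yhmbMCnnLk".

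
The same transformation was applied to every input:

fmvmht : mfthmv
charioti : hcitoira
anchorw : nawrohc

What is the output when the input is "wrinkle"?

rwelkni

The pattern: reverse the string, then move the last 2 characters to the front (rotate right by 2).
On "wrinkle": the first step gives "elknirw", and the second then gives "rwelkni".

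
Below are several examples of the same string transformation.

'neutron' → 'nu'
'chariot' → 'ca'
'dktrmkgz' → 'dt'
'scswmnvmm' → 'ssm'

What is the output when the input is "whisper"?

In each case the input is transformed by: keep every other character starting from the first (positions 1st, 3rd, 5th, ...), then delete the last 2 characters.
On "whisper": the first step gives "wipr", and the second then gives "wi".

wi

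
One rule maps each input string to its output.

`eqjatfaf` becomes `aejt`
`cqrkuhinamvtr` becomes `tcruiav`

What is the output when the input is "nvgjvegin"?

ingvg

The transformation: move the last 2 characters to the front (rotate right by 2), then keep every other character starting from the first (positions 1st, 3rd, 5th, ...).
Starting from "nvgjvegin": after the first operation, "innvgjveg"; after the second, "ingvg".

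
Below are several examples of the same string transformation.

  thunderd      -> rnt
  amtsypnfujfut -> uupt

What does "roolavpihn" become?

Looking at the pairs, the operation is to reverse the string, then keep one character in every 3, starting at position 2 (positions 2nd, 5th, 8th, ...).
Working it through for "roolavpihn": intermediate "nhipvaloor", final "hvo".

hvo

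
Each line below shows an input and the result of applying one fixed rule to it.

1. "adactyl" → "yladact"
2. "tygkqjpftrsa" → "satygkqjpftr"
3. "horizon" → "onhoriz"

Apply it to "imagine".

neimagi

The pattern: move the last 2 characters to the front (rotate right by 2).
On "imagine" that produces "neimagi".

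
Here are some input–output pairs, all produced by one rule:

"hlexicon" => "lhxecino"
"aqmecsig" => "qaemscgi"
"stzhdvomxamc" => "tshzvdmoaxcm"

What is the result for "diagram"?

Each output is the input with this applied: swap each adjacent pair of characters (1↔2, 3↔4, ...).
Applying that to "diagram" gives "idgaarm".

idgaarm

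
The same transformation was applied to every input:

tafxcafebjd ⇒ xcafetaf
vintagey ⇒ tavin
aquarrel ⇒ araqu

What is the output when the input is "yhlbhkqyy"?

bhkyhl

What's happening: delete the last 3 characters, then move the first 3 characters to the end (rotate left by 3).
"yhlbhkqyy" → "yhlbhk" → "bhkyhl".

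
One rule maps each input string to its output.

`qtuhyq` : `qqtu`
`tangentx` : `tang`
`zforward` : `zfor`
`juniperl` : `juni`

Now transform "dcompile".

dcom

The rule is to swap the front and back halves of the string, then keep only the last 4 characters.
Applying that to "dcompile" gives "dcom".
(Check on "zforward": → "wardzfor" → "zfor" ✓)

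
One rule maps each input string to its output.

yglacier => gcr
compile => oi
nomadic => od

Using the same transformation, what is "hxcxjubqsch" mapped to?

xjqh

Rule — keep one character in every 3, starting at position 2 (positions 2nd, 5th, 8th, ...).
Applying that to "hxcxjubqsch" gives "xjqh".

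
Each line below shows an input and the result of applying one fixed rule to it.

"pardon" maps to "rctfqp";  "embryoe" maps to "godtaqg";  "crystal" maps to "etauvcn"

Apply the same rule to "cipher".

ekrjgt

The rule is to shift every letter 2 places forward in the alphabet (wrapping around).
For "cipher" the result is "ekrjgt".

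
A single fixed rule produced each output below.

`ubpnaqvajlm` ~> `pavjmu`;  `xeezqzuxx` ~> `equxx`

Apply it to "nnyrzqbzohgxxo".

yzbogxn

Rule — keep every other character starting from the first (positions 1st, 3rd, 5th, ...), then move the first character to the end.
Working it through for "nnyrzqbzohgxxo": intermediate "nyzbogx", final "yzbogxn".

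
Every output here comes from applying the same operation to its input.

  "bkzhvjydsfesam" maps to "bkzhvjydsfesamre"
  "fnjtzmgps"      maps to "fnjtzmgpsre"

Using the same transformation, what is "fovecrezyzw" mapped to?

What's happening: append "re".
Doing the same to "fovecrezyzw": "fovecrezyzwre".

fovecrezyzwre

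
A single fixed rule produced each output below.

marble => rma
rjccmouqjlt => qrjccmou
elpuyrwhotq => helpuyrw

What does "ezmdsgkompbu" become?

Looking at the pairs, the operation is to delete the last 3 characters, then move the last character to the front.
On "ezmdsgkompbu": the first step gives "ezmdsgkom", and the second then gives "mezmdsgko".

mezmdsgko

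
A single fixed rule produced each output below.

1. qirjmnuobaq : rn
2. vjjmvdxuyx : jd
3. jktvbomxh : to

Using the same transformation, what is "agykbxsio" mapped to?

Each output is the input with this applied: keep one character in every 3, starting at position 3 (positions 3rd, 6th, 9th, ...), then delete the last character.
"agykbxsio" → "yxo" → "yx".

yx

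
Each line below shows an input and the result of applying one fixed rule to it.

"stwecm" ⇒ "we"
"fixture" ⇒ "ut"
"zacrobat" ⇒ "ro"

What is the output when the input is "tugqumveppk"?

In each case the input is transformed by: take characters alternately from the front and the back (1st, last, 2nd, 2nd-last, ...), then keep only the last 2 characters.
For "tugqumveppk", step one produces "tkupgpqeuvm"; step two turns that into "vm".

vm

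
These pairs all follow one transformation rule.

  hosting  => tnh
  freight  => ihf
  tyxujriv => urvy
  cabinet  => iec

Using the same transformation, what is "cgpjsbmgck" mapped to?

Rule — move the first 2 characters to the end (rotate left by 2), then keep every other character starting from the second (positions 2nd, 4th, 6th, ...).
On "cgpjsbmgck": the first step gives "pjsbmgckcg", and the second then gives "jbgkg".

jbgkg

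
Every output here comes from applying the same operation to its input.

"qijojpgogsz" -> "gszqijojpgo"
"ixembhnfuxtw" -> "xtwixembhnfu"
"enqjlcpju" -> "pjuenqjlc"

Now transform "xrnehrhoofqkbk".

Each output is the input with this applied: move the last 3 characters to the front (rotate right by 3).
For "xrnehrhoofqkbk" the result is "kbkxrnehrhoofq".

kbkxrnehrhoofq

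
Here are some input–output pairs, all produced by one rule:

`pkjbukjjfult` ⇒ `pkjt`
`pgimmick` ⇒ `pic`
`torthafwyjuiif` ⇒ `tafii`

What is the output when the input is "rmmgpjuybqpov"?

rjuo

The rule is to swap each adjacent pair of characters (1↔2, 3↔4, ...), then keep one character in every 3, starting at position 2 (positions 2nd, 5th, 8th, ...).
On "rmmgpjuybqpov": the first step gives "mrgmjpyuqbopv", and the second then gives "rjuo".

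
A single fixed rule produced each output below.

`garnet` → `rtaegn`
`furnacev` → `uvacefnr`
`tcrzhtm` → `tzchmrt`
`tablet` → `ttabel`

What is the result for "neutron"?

Rule — sort the characters into alphabetical order, then move the last 2 characters to the front (rotate right by 2).
For "neutron" the result is "tuennor".
(Check on "tcrzhtm": → "chmrttz" → "tzchmrt" ✓)

tuennor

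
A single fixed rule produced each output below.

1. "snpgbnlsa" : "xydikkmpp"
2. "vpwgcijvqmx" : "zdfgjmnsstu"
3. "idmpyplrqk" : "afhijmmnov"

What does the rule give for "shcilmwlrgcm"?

Rule — sort the characters into alphabetical order, then shift every letter 3 places backward in the alphabet (wrapping around).
For "shcilmwlrgcm", step one produces "ccghillmmrsw"; step two turns that into "zzdefiijjopt".

zzdefiijjopt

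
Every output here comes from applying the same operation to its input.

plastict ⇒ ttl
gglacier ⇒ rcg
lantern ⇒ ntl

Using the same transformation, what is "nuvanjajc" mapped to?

cjv

In each case the input is transformed by: reverse the string, then keep one character in every 3, starting at position 1 (positions 1st, 4th, 7th, ...).
Applying both steps to "nuvanjajc": "cjajnavun", then "cjv".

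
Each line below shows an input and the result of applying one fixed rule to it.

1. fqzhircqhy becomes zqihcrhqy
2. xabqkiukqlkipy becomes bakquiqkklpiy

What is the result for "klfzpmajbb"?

flpzambjb

Looking at the pairs, the operation is to delete the first character, then swap each adjacent pair of characters (1↔2, 3↔4, ...).
Applying that to "klfzpmajbb" gives "flpzambjb".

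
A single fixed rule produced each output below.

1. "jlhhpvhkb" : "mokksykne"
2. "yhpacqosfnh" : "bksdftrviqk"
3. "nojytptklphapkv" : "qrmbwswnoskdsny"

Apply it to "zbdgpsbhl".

cegjsveko

In each case the input is transformed by: shift every letter 3 places forward in the alphabet (wrapping around).
Applying that to "zbdgpsbhl" gives "cegjsveko".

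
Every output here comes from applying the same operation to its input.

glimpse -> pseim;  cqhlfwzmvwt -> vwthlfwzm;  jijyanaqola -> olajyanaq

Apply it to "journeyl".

Rule — delete the first 2 characters, then move the last 3 characters to the front (rotate right by 3).
"journeyl" → "urneyl" → "eylurn".

eylurn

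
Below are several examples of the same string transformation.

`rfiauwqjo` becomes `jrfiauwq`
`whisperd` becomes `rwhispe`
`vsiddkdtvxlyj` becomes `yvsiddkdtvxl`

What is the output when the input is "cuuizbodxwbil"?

What's happening: delete the last character, then move the last character to the front.
Starting from "cuuizbodxwbil": after the first operation, "cuuizbodxwbi"; after the second, "icuuizbodxwb".

icuuizbodxwb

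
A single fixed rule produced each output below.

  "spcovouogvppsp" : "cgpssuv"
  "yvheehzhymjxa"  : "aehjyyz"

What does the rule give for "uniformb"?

The transformation: keep every other character starting from the first (positions 1st, 3rd, 5th, ...), then sort the characters into alphabetical order.
"uniformb" → "uiom" → "imou".

imou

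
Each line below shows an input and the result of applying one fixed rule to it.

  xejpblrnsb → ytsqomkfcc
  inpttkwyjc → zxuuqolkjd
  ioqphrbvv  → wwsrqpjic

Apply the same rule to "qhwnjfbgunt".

Rule — shift every letter 1 place forward in the alphabet (wrapping around), then sort the characters into reverse alphabetical order.
Working it through for "qhwnjfbgunt": intermediate "rixokgchvou", final "xvurookihgc".

xvurookihgc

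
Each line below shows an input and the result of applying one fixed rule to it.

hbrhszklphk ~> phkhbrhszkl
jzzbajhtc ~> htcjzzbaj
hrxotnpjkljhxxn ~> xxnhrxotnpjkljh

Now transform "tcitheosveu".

Each output is the input with this applied: move the last 3 characters to the front (rotate right by 3).
So "tcitheosveu" becomes "veutcitheos".

veutcitheos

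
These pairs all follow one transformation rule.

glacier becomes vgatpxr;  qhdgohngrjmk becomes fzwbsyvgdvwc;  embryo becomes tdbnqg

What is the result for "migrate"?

In each case the input is transformed by: take characters alternately from the front and the back (1st, last, 2nd, 2nd-last, ...), then shift every letter 11 places backward in the alphabet (wrapping around).
On "migrate": the first step gives "meitgar", and the second then gives "btxivpg".

btxivpg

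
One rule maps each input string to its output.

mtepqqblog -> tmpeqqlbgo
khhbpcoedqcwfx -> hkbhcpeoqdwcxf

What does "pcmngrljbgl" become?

cpnmrgjlgbl

In each case the input is transformed by: swap each adjacent pair of characters (1↔2, 3↔4, ...).
Applying that to "pcmngrljbgl" gives "cpnmrgjlgbl".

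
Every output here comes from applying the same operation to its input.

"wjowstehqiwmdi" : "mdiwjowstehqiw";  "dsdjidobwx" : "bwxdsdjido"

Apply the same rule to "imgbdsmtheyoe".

yoeimgbdsmthe

What's happening: move the last 3 characters to the front (rotate right by 3).
For "imgbdsmtheyoe" the result is "yoeimgbdsmthe".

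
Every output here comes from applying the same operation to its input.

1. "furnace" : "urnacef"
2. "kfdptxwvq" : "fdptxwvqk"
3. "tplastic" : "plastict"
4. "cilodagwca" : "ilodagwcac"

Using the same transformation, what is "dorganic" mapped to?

organicd

The rule is to move the first character to the end.
For "dorganic" the result is "organicd".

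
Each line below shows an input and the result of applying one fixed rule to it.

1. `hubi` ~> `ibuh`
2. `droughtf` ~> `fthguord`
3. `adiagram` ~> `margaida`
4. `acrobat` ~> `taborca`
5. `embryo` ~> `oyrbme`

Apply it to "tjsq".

qsjt

Looking at the pairs, the operation is to reverse the string.
Doing the same to "tjsq": "qsjt".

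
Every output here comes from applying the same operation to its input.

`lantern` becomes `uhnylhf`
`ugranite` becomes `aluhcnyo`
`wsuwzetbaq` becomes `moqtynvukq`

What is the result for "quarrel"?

oullyfk

The transformation: move the first character to the end, then shift every letter 6 places backward in the alphabet (wrapping around).
"quarrel" → "uarrelq" → "oullyfk".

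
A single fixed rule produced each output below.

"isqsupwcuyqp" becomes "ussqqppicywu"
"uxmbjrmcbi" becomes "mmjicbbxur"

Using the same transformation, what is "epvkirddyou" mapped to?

rpokieddyvu

What's happening: sort the characters into reverse alphabetical order, then move the first 3 characters to the end (rotate left by 3).
For "epvkirddyou", step one produces "yvurpokiedd"; step two turns that into "rpokieddyvu".
(Check on "uxmbjrmcbi": → "xurmmjicbb" → "mmjicbbxur" ✓)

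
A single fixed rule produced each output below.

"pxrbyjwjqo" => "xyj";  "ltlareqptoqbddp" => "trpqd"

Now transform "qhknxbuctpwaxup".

In each case the input is transformed by: keep one character in every 3, starting at position 2 (positions 2nd, 5th, 8th, ...).
"qhknxbuctpwaxup" → "hxcwu".

hxcwu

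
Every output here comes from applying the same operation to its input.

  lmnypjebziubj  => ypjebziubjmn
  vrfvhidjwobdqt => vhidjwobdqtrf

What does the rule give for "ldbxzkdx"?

xzkdxdb

Rule — delete the first character, then move the first 2 characters to the end (rotate left by 2).
So "ldbxzkdx" becomes "xzkdxdb".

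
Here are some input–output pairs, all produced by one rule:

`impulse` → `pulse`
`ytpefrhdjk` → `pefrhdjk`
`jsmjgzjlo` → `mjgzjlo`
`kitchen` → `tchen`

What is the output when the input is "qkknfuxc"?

knfuxc

The rule is to delete the first 2 characters.
So "qkknfuxc" becomes "knfuxc".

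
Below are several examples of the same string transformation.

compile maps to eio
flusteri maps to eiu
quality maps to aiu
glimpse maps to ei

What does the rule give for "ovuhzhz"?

The pattern: sort the characters into alphabetical order, then keep only the vowels.
Applying both steps to "ovuhzhz": "hhouvzz", then "ou".

ou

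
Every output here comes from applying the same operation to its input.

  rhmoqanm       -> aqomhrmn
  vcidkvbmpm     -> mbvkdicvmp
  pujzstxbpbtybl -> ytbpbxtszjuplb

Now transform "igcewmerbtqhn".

In each case the input is transformed by: move the last 2 characters to the front (rotate right by 2), then reverse the string.
"igcewmerbtqhn" → "hnigcewmerbtq" → "qtbremwecginh".

qtbremwecginh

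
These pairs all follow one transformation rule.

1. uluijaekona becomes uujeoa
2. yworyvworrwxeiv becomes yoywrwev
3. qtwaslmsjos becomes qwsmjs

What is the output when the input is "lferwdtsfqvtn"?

lewtfvn

Rule — keep every other character starting from the first (positions 1st, 3rd, 5th, ...).
Doing the same to "lferwdtsfqvtn": "lewtfvn".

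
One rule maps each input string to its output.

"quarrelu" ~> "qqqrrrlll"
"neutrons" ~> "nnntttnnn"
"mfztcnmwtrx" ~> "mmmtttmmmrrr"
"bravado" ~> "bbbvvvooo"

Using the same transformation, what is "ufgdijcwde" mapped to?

Rule — keep one character in every 3, starting at position 1 (positions 1st, 4th, 7th, ...), then repeat every character 3 times.
For "ufgdijcwde", step one produces "udce"; step two turns that into "uuudddccceee".
(Check on "quarrelu": → "qrl" → "qqqrrrlll" ✓)

uuudddccceee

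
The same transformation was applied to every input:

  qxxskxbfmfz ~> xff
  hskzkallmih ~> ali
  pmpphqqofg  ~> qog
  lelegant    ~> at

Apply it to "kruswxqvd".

What's happening: keep every other character starting from the second (positions 2nd, 4th, 6th, ...), then delete the first 2 characters.
Working it through for "kruswxqvd": intermediate "rsxv", final "xv".
(Check on "hskzkallmih": → "szali" → "ali" ✓)

xv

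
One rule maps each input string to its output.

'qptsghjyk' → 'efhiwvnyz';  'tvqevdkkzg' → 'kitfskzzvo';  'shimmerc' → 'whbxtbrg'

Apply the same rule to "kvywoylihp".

kzlnndxaew

Looking at the pairs, the operation is to swap each adjacent pair of characters (1↔2, 3↔4, ...), then shift every letter 11 places backward in the alphabet (wrapping around).
On "kvywoylihp" that produces "kzlnndxaew".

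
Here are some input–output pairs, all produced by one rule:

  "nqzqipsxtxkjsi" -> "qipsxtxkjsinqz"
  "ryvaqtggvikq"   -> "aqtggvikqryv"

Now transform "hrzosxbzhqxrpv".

osxbzhqxrpvhrz

In each case the input is transformed by: move the first 3 characters to the end (rotate left by 3).
For "hrzosxbzhqxrpv" the result is "osxbzhqxrpvhrz".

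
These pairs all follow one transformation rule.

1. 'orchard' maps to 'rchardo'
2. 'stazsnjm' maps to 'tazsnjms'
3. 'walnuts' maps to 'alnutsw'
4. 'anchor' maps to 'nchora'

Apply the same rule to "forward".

The transformation: move the first character to the end.
For "forward" the result is "orwardf".

orwardf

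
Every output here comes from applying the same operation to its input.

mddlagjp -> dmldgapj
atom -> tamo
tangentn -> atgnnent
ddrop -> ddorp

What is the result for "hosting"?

The rule is to swap each adjacent pair of characters (1↔2, 3↔4, ...).
Doing the same to "hosting": "ohtsnig".

ohtsnig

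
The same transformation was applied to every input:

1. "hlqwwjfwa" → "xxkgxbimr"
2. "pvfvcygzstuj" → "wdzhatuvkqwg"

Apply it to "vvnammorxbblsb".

bnnpsyccmtcwwo

The transformation: move the first 3 characters to the end (rotate left by 3), then shift every letter 1 place forward in the alphabet (wrapping around).
"vvnammorxbblsb" → "ammorxbblsbvvn" → "bnnpsyccmtcwwo".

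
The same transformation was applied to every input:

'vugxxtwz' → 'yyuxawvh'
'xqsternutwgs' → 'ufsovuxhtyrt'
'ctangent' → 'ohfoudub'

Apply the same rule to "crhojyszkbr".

pkztalcsdsi

Rule — shift every letter 1 place forward in the alphabet (wrapping around), then move the first 3 characters to the end (rotate left by 3).
For "crhojyszkbr" the result is "pkztalcsdsi".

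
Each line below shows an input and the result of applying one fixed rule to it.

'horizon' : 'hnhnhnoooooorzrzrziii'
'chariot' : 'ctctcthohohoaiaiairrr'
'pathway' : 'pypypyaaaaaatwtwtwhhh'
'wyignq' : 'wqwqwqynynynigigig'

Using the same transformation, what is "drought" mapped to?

Looking at the pairs, the operation is to repeat every character 3 times, then take characters alternately from the front and the back (1st, last, 2nd, 2nd-last, ...).
"drought" → "dddrrrooouuuggghhhttt" → "dtdtdtrhrhrhogogoguuu".

dtdtdtrhrhrhogogoguuu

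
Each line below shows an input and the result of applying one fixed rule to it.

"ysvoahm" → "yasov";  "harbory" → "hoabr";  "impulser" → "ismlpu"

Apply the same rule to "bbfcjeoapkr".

The pattern: delete the last 2 characters, then take characters alternately from the front and the back (1st, last, 2nd, 2nd-last, ...).
On "bbfcjeoapkr" that produces "bpbafocej".

bpbafocej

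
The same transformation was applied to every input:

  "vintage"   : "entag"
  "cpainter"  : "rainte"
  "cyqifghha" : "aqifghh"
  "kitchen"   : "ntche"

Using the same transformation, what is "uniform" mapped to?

Each output is the input with this applied: delete the first 2 characters, then move the last character to the front.
Applying both steps to "uniform": "iform", then "mifor".

mifor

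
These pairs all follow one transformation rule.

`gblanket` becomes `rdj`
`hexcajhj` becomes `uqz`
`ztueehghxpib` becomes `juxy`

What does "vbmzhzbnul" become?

rxd

In each case the input is transformed by: keep one character in every 3, starting at position 2 (positions 2nd, 5th, 8th, ...), then shift every letter 10 places backward in the alphabet (wrapping around).
Starting from "vbmzhzbnul": after the first operation, "bhn"; after the second, "rxd".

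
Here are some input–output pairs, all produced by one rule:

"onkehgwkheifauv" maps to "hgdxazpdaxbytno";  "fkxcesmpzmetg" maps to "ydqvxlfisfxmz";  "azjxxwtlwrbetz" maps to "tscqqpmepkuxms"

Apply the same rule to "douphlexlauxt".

whniaexqetnqm

The transformation: shift every letter 7 places backward in the alphabet (wrapping around).
"douphlexlauxt" → "whniaexqetnqm".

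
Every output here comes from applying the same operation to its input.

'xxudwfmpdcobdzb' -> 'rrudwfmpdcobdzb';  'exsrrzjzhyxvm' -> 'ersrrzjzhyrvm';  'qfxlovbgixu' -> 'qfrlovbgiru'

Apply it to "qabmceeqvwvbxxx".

qabmceeqvwvbrrr

Rule — replace every "x" with "r".
Doing the same to "qabmceeqvwvbxxx": "qabmceeqvwvbrrr".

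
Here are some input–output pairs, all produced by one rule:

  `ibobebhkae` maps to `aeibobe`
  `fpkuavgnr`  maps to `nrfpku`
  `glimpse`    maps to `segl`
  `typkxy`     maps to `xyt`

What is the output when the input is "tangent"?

ntta

The transformation: move the last 2 characters to the front (rotate right by 2), then delete the last 3 characters.
Applying both steps to "tangent": "nttange", then "ntta".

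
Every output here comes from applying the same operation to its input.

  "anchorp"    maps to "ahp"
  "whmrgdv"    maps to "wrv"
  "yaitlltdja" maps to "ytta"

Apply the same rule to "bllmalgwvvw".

bmgv

What's happening: keep one character in every 3, starting at position 1 (positions 1st, 4th, 7th, ...).
Applying that to "bllmalgwvvw" gives "bmgv".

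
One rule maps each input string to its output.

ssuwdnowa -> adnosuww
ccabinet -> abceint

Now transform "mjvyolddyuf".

ddfjlouvyy

The transformation: delete the first character, then sort the characters into alphabetical order.
On "mjvyolddyuf": the first step gives "jvyolddyuf", and the second then gives "ddfjlouvyy".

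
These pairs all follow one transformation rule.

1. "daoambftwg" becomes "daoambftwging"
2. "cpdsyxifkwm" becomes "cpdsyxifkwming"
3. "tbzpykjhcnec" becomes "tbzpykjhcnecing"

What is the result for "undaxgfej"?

undaxgfejing

Rule — append "ing".
"undaxgfej" → "undaxgfejing".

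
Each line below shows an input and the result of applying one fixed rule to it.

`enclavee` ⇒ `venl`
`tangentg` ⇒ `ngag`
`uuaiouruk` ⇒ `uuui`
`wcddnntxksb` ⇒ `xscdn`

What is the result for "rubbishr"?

The rule is to keep every other character starting from the second (positions 2nd, 4th, 6th, ...), then move the last 2 characters to the front (rotate right by 2).
Applying both steps to "rubbishr": "ubsr", then "srub".

srub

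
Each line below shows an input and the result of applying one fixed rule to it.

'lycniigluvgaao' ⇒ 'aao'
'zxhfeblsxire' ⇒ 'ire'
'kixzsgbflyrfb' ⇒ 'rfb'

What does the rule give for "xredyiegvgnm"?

The transformation: keep only the last 3 characters.
On "xredyiegvgnm" that produces "gnm".

gnm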